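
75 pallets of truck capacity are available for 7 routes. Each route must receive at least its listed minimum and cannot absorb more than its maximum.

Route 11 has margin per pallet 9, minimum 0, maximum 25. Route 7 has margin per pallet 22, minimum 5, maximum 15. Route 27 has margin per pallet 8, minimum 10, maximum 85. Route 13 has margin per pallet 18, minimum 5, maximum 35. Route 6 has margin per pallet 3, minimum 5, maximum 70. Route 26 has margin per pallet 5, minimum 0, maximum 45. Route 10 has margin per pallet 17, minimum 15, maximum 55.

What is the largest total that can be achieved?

1220

Meeting every minimum uses 0+5+10+5+5+0+15 = 40 pallets, leaving 35.
Highest margin per pallet first: Route 7 22 > Route 13 18 > Route 10 17 > Route 11 9 > Route 27 8 > Route 26 5 > Route 6 3.
Route 7: +10 to 15 (cap) ; 25 left.
Only 25 left; Route 13 takes them to reach 30.
Total = 22×15 + 8×10 + 18×30 + 3×5 + 17×15 = 1220.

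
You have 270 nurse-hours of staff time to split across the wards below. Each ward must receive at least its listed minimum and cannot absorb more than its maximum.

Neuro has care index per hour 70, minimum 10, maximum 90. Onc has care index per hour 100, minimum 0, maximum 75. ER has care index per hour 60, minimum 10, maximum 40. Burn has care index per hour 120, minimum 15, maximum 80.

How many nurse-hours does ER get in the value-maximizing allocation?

25

Meeting every minimum uses 10+0+10+15 = 35 nurse-hours, leaving 235.
Order the wards by care index per hour: Burn 120 > Onc 100 > Neuro 70 > ER 60.
Burn takes 65 more to reach its cap of 80 ; 170 left.
Onc takes 75 more to reach its cap of 75 ; 95 left.
Neuro takes 80 more to reach its cap of 90 ; 15 left.
ER has room for 30 more but only 15 remain, so it gets 25.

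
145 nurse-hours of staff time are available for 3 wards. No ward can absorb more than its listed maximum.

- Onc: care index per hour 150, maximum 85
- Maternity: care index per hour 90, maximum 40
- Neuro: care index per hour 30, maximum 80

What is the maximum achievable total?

Order the wards by care index per hour: Onc 150 > Maternity 90 > Neuro 30.
Onc: +85 to 85 (cap) — 60 left.
Maternity: +40 to 40 (cap) — 20 left.
Neuro: +20 (room for 80) → 20. Pool exhausted.
Total = 150×85 + 90×40 + 30×20 = 16950.

16950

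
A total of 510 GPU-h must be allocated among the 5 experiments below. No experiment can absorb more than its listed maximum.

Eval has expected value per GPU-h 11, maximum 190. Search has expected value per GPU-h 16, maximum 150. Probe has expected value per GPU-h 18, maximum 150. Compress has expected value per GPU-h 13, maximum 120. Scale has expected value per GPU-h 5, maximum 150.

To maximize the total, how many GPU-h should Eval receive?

Rank by expected value per GPU-h: Probe 18 > Search 16 > Compress 13 > Eval 11 > Scale 5.
Probe takes 150 to reach its cap of 150 → 360 left.
Give Search 150 to hit its cap of 150 → 210 left.
Compress: +120 to 120 (cap) → 90 left.
Eval: +90 (room for 190) → 90. Pool exhausted.

90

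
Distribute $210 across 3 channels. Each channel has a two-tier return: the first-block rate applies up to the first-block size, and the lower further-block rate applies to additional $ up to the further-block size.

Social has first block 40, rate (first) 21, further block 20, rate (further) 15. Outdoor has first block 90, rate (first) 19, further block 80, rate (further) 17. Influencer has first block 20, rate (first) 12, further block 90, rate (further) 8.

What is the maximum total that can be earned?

3910

Treat each block as its own option and order by rate: Social/first 21 > Outdoor/first 19 > Outdoor/second 17 > Social/second 15 > Influencer/first 12 > Influencer/second 8.
Social/first (21): +40 ; 170 left.
Outdoor first at 19: fill all 90 ; 80 left.
Outdoor/second (17): +80 ; 0 left.
Total = 21×40 + 19×90 + 17×80 = 3910.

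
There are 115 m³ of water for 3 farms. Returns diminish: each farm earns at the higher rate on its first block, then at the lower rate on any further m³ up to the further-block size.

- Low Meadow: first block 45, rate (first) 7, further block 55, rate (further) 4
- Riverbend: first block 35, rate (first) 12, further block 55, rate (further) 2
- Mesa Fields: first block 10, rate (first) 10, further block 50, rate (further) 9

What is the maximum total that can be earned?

Treat each block as its own option and order by rate: Riverbend/first 12 > Mesa Fields/first 10 > Mesa Fields/second 9 > Low Meadow/first 7 > Low Meadow/second 4 > Riverbend/second 2.
Riverbend/first (12): +35 — 80 left.
Fill Mesa Fields first block (10 at 10) — 70 left.
Mesa Fields/second (9): +50 — 20 left.
Low Meadow first at 7: only 20 left, fill 20.
Total = 12×35 + 10×10 + 9×50 + 7×20 = 1110.

1110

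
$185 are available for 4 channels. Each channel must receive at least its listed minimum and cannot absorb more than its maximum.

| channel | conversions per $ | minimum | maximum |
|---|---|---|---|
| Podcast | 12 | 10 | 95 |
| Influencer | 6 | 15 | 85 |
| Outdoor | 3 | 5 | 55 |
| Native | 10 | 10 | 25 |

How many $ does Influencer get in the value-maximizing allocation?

60

Meeting every minimum uses 10+15+5+10 = 40 $, leaving 145.
Highest conversions per $ first: Podcast 12 > Native 10 > Influencer 6 > Outdoor 3.
Podcast: +85 to 95 (cap) — 60 left.
Native: +15 to 25 (cap) — 45 left.
Influencer: +45 (room for 70) → 60. Pool exhausted.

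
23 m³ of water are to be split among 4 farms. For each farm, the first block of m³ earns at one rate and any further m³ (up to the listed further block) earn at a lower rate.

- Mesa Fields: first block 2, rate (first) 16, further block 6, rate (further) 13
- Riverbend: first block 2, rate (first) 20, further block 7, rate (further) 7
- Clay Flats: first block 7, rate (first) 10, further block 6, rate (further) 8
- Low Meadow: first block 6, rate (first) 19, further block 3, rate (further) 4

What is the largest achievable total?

334

Treat each block as its own option and order by rate: Riverbend/first 20 > Low Meadow/first 19 > Mesa Fields/first 16 > Mesa Fields/second 13 > Clay Flats/first 10 > Clay Flats/second 8 > Riverbend/second 7 > Low Meadow/second 4.
Riverbend first at 20: fill all 2 ; 21 left.
Low Meadow/first (19): +6 ; 15 left.
Mesa Fields/first (16): +2 ; 13 left.
Fill Mesa Fields second block (6 at 13) ; 7 left.
Clay Flats/first (10): +7 ; 0 left.
Total = 20×2 + 19×6 + 16×2 + 13×6 + 10×7 = 334.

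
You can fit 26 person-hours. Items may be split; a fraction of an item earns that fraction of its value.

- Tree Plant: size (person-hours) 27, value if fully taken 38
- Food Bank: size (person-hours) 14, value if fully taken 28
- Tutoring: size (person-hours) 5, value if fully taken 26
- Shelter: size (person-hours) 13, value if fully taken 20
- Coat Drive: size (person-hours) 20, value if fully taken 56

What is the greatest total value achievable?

Sort by value density: Tutoring 26/5≈5.2, Coat Drive 56/20≈2.8, Food Bank 28/14≈2, Shelter 20/13≈1.54, Tree Plant 38/27≈1.41.
Take all of Tutoring (5 person-hours, value 26) → 21 person-hours left.
Take all of Coat Drive (20 person-hours, value 56) → 1 person-hours left.
Fill the last 1 person-hours with part of Food Bank: 1/14 of it earns 2.
Total value = 84.

84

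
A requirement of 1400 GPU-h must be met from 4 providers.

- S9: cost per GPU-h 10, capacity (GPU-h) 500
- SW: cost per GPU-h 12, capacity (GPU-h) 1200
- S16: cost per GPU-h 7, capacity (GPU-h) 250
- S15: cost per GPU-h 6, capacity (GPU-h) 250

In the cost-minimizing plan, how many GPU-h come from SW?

400

Use providers in increasing cost order.
Take 250 from S15 at 6 → need 1150 more.
Take 250 from S16 at 7 → need 900 more.
Take 500 from S9 at 10 → need 400 more.
SW at 12: take 400 of its 1200 → requirement met.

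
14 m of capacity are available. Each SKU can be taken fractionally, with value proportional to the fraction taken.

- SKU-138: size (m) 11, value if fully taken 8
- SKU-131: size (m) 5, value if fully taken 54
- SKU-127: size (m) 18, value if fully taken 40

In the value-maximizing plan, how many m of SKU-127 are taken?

Sort by value density: SKU-131 54/5≈10.8, SKU-127 40/18≈2.22, SKU-138 8/11≈0.727.
SKU-131: take in full, 5 m for value 54 → 9 left.
Only 9 m remain; take 9/18 of SKU-127 for value 40×9/18 = 20.

9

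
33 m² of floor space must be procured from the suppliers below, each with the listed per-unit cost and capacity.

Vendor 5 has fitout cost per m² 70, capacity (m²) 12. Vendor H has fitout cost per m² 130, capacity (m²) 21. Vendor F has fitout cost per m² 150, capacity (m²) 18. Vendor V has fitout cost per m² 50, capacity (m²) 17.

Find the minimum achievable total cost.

Use suppliers in increasing cost order.
Take 17 from Vendor V at 50 → need 16 more.
Vendor 5 (70): use full 12 → 4 m² to go.
Vendor H (130): take the remaining 4 → done.
Vendor F: unused.
Cost = 17×50 + 12×70 + 4×130 = 2210.

2210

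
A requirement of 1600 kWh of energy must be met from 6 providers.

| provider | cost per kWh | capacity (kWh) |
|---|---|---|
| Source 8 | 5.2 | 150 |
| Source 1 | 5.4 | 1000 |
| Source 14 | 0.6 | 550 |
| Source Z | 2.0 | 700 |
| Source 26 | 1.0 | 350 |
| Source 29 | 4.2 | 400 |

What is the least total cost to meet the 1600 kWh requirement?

Fill from the cheapest provider first.
Source 14 at 0.6: take all 550 kWh ; 1050 still needed.
Source 26 at 1.0: take all 350 kWh ; 700 still needed.
Source Z at 2.0: take all 700 kWh ; 0 still needed.
Source 29, Source 8, Source 1: unused.
Cost = 550×0.6 + 350×1.0 + 700×2.0 = 2080.

2080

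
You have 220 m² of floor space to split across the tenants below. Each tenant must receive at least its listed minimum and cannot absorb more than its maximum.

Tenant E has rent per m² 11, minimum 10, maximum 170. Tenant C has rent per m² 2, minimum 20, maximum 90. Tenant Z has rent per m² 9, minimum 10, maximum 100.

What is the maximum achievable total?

2180

Meeting every minimum uses 10+20+10 = 40 m², leaving 180.
Highest rent per m² first: Tenant E 11 > Tenant Z 9 > Tenant C 2.
Tenant E takes 160 more to reach its cap of 170 — 20 left.
Only 20 left; Tenant Z takes them to reach 30.
Total = 11×170 + 2×20 + 9×30 = 2180.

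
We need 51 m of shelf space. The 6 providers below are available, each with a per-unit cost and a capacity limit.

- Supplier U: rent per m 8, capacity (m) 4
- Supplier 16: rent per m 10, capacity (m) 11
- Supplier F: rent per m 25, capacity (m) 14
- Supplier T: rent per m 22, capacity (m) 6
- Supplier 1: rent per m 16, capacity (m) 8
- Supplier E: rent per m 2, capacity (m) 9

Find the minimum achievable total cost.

Fill from the cheapest provider first.
Supplier E at 2: take all 9 m → 42 still needed.
Supplier U at 8: take all 4 m → 38 still needed.
Take 11 from Supplier 16 at 10 → need 27 more.
Take 8 from Supplier 1 at 16 → need 19 more.
Take 6 from Supplier T at 22 → need 13 more.
Supplier F at 25: take 13 of its 14 → requirement met.
Cost = 9×2 + 4×8 + 11×10 + 8×16 + 6×22 + 13×25 = 745.

745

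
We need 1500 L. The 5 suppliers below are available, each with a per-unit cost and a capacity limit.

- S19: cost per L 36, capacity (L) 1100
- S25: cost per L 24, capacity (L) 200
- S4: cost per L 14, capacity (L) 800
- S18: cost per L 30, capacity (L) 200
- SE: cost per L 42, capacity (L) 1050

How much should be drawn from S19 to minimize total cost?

300

Fill from the cheapest supplier first.
S4 at 14: take all 800 L → 700 still needed.
S25 (24): use full 200 → 500 L to go.
S18 (30): use full 200 → 300 L to go.
Take 300 from S19 at 36 to finish.
SE: unused.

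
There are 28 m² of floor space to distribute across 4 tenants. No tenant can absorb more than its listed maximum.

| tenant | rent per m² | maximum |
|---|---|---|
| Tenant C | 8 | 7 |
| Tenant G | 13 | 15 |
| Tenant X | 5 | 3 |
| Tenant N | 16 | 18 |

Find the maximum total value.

Highest rent per m² first: Tenant N 16 > Tenant G 13 > Tenant C 8 > Tenant X 5.
Give Tenant N 18 to hit its cap of 18 ; 10 left.
Only 10 left; Tenant G takes them to reach 10.
Total = 13×10 + 16×18 = 418.

418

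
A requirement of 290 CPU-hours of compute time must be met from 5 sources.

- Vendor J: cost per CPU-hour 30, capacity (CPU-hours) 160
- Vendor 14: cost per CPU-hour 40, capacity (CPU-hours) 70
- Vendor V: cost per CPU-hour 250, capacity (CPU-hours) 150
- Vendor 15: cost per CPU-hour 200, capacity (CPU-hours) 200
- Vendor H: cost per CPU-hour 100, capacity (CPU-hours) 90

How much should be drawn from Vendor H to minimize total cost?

Use sources in increasing cost order.
Take 160 from Vendor J at 30 — need 130 more.
Take 70 from Vendor 14 at 40 — need 60 more.
Vendor H at 100: take 60 of its 90 — requirement met.
Vendor 15, Vendor V: unused.

60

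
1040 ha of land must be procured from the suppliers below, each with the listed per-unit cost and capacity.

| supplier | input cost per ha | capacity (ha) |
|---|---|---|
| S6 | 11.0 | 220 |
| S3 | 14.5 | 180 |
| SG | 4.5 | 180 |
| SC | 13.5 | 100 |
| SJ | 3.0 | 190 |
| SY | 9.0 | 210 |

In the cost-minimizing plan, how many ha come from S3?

Use suppliers in increasing cost order.
SJ (3.0): use full 190 ; 850 ha to go.
Take 180 from SG at 4.5 ; need 670 more.
SY (9.0): use full 210 ; 460 ha to go.
S6 at 11.0: take all 220 ha ; 240 still needed.
SC (13.5): use full 100 ; 140 ha to go.
S3 at 14.5: take 140 of its 180 ; requirement met.

140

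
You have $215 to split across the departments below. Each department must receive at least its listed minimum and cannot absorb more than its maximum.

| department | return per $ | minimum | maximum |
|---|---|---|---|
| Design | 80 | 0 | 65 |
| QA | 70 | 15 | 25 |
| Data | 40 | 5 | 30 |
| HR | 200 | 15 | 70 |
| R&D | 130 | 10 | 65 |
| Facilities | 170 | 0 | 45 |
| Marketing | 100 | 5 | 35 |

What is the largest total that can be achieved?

32850

Meeting every minimum uses 0+15+5+15+10+0+5 = 50 $, leaving 165.
Highest return per $ first: HR 200 > Facilities 170 > R&D 130 > Marketing 100 > Design 80 > QA 70 > Data 40.
HR takes 55 more to reach its cap of 70 — 110 left.
Facilities: +45 to 45 (cap) — 65 left.
R&D takes 55 more to reach its cap of 65 — 10 left.
Marketing has room for 30 more but only 10 remain, so it gets 15.
Total = 70×15 + 40×5 + 200×70 + 130×65 + 170×45 + 100×15 = 32850.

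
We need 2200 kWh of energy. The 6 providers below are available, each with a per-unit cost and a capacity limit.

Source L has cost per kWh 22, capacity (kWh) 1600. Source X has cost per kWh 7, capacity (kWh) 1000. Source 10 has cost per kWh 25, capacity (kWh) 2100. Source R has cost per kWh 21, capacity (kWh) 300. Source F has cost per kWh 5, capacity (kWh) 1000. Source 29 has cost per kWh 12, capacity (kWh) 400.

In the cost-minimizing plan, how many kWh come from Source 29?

200

Use providers in increasing cost order.
Source F (5): use full 1000 ; 1200 kWh to go.
Source X at 7: take all 1000 kWh ; 200 still needed.
Source 29 (12): take the remaining 200 ; done.
Source R, Source L, Source 10: unused.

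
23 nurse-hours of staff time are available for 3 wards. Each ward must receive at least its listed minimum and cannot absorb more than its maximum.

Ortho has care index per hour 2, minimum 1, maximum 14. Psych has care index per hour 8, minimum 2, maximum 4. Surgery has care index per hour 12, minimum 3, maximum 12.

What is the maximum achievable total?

Meeting every minimum uses 1+2+3 = 6 nurse-hours, leaving 17.
Rank by care index per hour: Surgery 12 > Psych 8 > Ortho 2.
Surgery takes 9 more to reach its cap of 12 ; 8 left.
Psych takes 2 more to reach its cap of 4 ; 6 left.
Ortho has room for 13 more but only 6 remain, so it gets 7.
Total = 2×7 + 8×4 + 12×12 = 190.

190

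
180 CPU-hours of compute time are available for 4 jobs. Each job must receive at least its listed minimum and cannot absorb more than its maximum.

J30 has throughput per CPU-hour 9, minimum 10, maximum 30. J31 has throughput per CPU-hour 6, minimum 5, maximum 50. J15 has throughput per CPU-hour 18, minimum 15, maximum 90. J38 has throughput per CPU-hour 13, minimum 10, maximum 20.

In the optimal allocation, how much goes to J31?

Meeting every minimum uses 10+5+15+10 = 40 CPU-hours, leaving 140.
Rank by throughput per CPU-hour: J15 18 > J38 13 > J30 9 > J31 6.
J15 takes 75 more to reach its cap of 90 → 65 left.
J38 takes 10 more to reach its cap of 20 → 55 left.
J30 takes 20 more to reach its cap of 30 → 35 left.
J31 has room for 45 more but only 35 remain, so it gets 40.

40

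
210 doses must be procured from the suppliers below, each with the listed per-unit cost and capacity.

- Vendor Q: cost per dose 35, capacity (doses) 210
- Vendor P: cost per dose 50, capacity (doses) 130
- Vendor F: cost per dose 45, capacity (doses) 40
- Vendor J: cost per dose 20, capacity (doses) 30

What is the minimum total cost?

6900

Cheapest first:
Take 30 from Vendor J at 20 — need 180 more.
Vendor Q at 35: take 180 of its 210 — requirement met.
Vendor F, Vendor P: unused.
Cost = 30×20 + 180×35 = 6900.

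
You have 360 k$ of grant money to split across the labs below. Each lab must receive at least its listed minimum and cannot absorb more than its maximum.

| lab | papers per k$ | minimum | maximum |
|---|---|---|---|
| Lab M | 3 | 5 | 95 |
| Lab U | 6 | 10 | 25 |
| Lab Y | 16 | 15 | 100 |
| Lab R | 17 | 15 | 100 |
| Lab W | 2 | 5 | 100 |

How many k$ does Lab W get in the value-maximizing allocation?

40

Meeting every minimum uses 5+10+15+15+5 = 50 k$, leaving 310.
Rank by papers per k$: Lab R 17 > Lab Y 16 > Lab U 6 > Lab M 3 > Lab W 2.
Lab R takes 85 more to reach its cap of 100 ; 225 left.
Lab Y: +85 to 100 (cap) ; 140 left.
Lab U: +15 to 25 (cap) ; 125 left.
Give Lab M 90 more to hit its cap of 95 ; 35 left.
Lab W has room for 95 more but only 35 remain, so it gets 40.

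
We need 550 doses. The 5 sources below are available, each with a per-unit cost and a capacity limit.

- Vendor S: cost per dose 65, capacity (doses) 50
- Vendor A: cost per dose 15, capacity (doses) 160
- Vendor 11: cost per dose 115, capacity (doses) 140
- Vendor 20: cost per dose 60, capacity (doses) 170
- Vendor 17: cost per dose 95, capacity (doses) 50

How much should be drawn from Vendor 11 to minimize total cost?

Use sources in increasing cost order.
Take 160 from Vendor A at 15 → need 390 more.
Vendor 20 (60): use full 170 → 220 doses to go.
Vendor S (65): use full 50 → 170 doses to go.
Vendor 17 (95): use full 50 → 120 doses to go.
Vendor 11 at 115: take 120 of its 140 → requirement met.

120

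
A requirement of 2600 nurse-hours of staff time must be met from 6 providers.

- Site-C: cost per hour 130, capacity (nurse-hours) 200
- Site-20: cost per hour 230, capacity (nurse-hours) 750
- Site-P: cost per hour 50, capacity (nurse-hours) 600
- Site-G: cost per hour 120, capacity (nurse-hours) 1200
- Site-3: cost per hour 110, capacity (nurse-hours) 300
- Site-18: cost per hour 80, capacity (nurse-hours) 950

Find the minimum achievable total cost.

229000

Fill from the cheapest provider first.
Site-P at 50: take all 600 nurse-hours — 2000 still needed.
Take 950 from Site-18 at 80 — need 1050 more.
Site-3 (110): use full 300 — 750 nurse-hours to go.
Site-G at 120: take 750 of its 1200 — requirement met.
Site-C, Site-20: unused.
Cost = 600×50 + 950×80 + 300×110 + 750×120 = 229000.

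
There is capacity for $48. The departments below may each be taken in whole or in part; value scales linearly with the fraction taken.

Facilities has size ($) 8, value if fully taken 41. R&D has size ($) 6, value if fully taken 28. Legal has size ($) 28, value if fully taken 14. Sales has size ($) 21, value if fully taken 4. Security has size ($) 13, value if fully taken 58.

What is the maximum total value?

Best value per unit of size first: Facilities 41/8≈5.12, R&D 28/6≈4.67, Security 58/13≈4.46, Legal 14/28≈0.5, Sales 4/21≈0.19.
Facilities: take in full, 8 $ for value 41 → 40 left.
All 6 $ of R&D fit (value 28) → 34 remain.
Take all of Security (13 $, value 58) → 21 $ left.
Fill the last 21 $ with part of Legal: 21/28 of it earns 10.5.
Total value = 137.5.

137.5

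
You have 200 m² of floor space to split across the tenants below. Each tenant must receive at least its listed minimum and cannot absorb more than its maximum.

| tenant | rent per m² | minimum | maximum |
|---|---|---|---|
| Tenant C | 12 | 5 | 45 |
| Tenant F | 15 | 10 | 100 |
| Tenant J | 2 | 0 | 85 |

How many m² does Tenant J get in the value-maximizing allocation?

55

Meeting every minimum uses 5+10+0 = 15 m², leaving 185.
Highest rent per m² first: Tenant F 15 > Tenant C 12 > Tenant J 2.
Tenant F takes 90 more to reach its cap of 100 → 95 left.
Tenant C: +40 to 45 (cap) → 55 left.
Tenant J has room for 85 more but only 55 remain, so it gets 55.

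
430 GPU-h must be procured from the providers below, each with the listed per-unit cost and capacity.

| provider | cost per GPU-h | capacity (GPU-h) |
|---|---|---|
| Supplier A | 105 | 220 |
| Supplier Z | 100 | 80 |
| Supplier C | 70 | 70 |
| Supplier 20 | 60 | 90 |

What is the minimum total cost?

Use providers in increasing cost order.
Take 90 from Supplier 20 at 60 → need 340 more.
Take 70 from Supplier C at 70 → need 270 more.
Supplier Z at 100: take all 80 GPU-h → 190 still needed.
Supplier A (105): take the remaining 190 → done.
Cost = 90×60 + 70×70 + 80×100 + 190×105 = 38250.

38250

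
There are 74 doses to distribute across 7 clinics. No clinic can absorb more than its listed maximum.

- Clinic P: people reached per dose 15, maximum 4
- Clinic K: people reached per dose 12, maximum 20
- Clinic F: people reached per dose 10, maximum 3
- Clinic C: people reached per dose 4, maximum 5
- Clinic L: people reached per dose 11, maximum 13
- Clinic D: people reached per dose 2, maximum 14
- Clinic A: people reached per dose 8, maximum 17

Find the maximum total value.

653

Rank by people reached per dose: Clinic P 15 > Clinic K 12 > Clinic L 11 > Clinic F 10 > Clinic A 8 > Clinic C 4 > Clinic D 2.
Clinic P takes 4 to reach its cap of 4 ; 70 left.
Give Clinic K 20 to hit its cap of 20 ; 50 left.
Give Clinic L 13 to hit its cap of 13 ; 37 left.
Give Clinic F 3 to hit its cap of 3 ; 34 left.
Clinic A: +17 to 17 (cap) ; 17 left.
Give Clinic C 5 to hit its cap of 5 ; 12 left.
Only 12 left; Clinic D takes them to reach 12.
Total = 15×4 + 12×20 + 10×3 + 4×5 + 11×13 + 2×12 + 8×17 = 653.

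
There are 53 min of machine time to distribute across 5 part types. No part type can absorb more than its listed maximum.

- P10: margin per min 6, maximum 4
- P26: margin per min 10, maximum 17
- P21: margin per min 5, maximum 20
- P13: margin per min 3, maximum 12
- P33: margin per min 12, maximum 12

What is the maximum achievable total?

438

Order the part types by margin per min: P33 12 > P26 10 > P10 6 > P21 5 > P13 3.
Give P33 12 to hit its cap of 12 ; 41 left.
P26: +17 to 17 (cap) ; 24 left.
Give P10 4 to hit its cap of 4 ; 20 left.
P21 takes 20 to reach its cap of 20 ; 0 left.
Total = 6×4 + 10×17 + 5×20 + 12×12 = 438.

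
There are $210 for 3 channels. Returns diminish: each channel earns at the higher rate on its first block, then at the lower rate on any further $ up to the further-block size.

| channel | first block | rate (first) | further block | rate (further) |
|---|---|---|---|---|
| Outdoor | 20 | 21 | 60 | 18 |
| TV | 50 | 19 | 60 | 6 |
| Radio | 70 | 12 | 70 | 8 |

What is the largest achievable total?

3370

Order all 6 blocks by rate: Outdoor/first 21 > TV/first 19 > Outdoor/second 18 > Radio/first 12 > Radio/second 8 > TV/second 6.
Outdoor/first (21): +20 ; 190 left.
TV/first (19): +50 ; 140 left.
Fill Outdoor second block (60 at 18) ; 80 left.
Radio first at 12: fill all 70 ; 10 left.
10 remain; put them into Radio second at 8.
Total = 21×20 + 19×50 + 18×60 + 12×70 + 8×10 = 3370.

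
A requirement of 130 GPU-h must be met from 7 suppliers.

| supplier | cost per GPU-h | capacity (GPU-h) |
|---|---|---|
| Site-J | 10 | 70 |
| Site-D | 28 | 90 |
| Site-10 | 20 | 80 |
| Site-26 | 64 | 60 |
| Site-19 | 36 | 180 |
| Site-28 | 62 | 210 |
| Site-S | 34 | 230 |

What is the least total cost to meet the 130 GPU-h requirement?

Cheapest first:
Take 70 from Site-J at 10 → need 60 more.
Take 60 from Site-10 at 20 to finish.
Site-D, Site-S, Site-19, Site-28, Site-26: unused.
Cost = 70×10 + 60×20 = 1900.

1900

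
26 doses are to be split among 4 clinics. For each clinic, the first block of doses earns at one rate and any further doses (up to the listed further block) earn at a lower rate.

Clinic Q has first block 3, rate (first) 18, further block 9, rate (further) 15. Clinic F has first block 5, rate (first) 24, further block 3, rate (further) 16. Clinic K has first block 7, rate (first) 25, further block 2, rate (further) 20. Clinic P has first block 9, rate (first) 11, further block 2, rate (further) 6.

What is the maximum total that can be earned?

Rank every tier by rate: Clinic K/tier1 25 > Clinic F/tier1 24 > Clinic K/tier2 20 > Clinic Q/tier1 18 > Clinic F/tier2 16 > Clinic Q/tier2 15 > Clinic P/tier1 11 > Clinic P/tier2 6.
Clinic K tier1 at 25: fill all 7 → 19 left.
Fill Clinic F tier1 block (5 at 24) → 14 left.
Fill Clinic K tier2 block (2 at 20) → 12 left.
Clinic Q/tier1 (18): +3 → 9 left.
Fill Clinic F tier2 block (3 at 16) → 6 left.
Clinic Q/tier2: +6 of 9 at 15; pool empty.
Total = 25×7 + 24×5 + 20×2 + 18×3 + 16×3 + 15×6 = 527.

527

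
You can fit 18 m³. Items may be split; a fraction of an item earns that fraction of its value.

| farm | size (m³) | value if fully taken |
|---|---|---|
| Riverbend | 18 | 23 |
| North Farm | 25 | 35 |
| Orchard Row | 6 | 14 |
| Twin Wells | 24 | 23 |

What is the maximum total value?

Rank by value-to-size ratio: Orchard Row 14/6≈2.33, North Farm 35/25≈1.4, Riverbend 23/18≈1.28, Twin Wells 23/24≈0.958.
Take all of Orchard Row (6 m³, value 14) → 12 m³ left.
Only 12 m³ remain; take 12/25 of North Farm for value 35×12/25 = 16.8.
Total value = 30.8.

30.8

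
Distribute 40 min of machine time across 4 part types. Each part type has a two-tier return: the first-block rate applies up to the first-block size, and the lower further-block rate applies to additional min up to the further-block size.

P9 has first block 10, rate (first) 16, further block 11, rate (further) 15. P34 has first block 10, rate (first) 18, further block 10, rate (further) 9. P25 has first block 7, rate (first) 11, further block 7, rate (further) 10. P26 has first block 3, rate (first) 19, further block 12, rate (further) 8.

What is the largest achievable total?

628

Rank every tier by rate: P26/first 19 > P34/first 18 > P9/first 16 > P9/second 15 > P25/first 11 > P25/second 10 > P34/second 9 > P26/second 8.
P26 first at 19: fill all 3 ; 37 left.
P34 first at 18: fill all 10 ; 27 left.
P9 first at 16: fill all 10 ; 17 left.
P9/second (15): +11 ; 6 left.
P25 first at 11: only 6 left, fill 6.
Total = 19×3 + 18×10 + 16×10 + 15×11 + 11×6 = 628.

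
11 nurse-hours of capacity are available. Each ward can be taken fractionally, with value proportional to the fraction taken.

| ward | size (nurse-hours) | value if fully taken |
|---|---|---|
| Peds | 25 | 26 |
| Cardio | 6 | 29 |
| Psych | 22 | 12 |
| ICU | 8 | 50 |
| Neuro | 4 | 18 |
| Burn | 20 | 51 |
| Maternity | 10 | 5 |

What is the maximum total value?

Sort by value density: ICU 50/8≈6.25, Cardio 29/6≈4.83, Neuro 18/4≈4.5, Burn 51/20≈2.55, Peds 26/25≈1.04, Psych 12/22≈0.545, Maternity 5/10≈0.5.
All 8 nurse-hours of ICU fit (value 50) ; 3 remain.
Only 3 nurse-hours remain; take 3/6 of Cardio for value 29×3/6 = 14.5.
Total value = 64.5.

64.5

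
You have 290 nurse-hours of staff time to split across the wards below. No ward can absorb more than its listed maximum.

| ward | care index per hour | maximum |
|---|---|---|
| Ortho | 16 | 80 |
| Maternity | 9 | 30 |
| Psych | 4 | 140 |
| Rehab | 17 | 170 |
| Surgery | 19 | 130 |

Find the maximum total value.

Rank by care index per hour: Surgery 19 > Rehab 17 > Ortho 16 > Maternity 9 > Psych 4.
Surgery takes 130 to reach its cap of 130 ; 160 left.
Rehab has room for 170 but only 160 remain, so it gets 160.
Total = 17×160 + 19×130 = 5190.

5190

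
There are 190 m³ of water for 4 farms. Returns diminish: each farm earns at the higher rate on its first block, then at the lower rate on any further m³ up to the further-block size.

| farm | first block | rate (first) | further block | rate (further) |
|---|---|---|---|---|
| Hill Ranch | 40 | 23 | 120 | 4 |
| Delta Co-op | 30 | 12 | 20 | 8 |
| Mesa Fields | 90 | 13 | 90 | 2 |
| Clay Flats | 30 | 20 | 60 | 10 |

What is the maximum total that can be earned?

Rank every tier by rate: Hill Ranch/tier1 23 > Clay Flats/tier1 20 > Mesa Fields/tier1 13 > Delta Co-op/tier1 12 > Clay Flats/tier2 10 > Delta Co-op/tier2 8 > Hill Ranch/tier2 4 > Mesa Fields/tier2 2.
Hill Ranch tier1 at 23: fill all 40 ; 150 left.
Clay Flats tier1 at 20: fill all 30 ; 120 left.
Mesa Fields/tier1 (13): +90 ; 30 left.
Delta Co-op tier1 at 12: fill all 30 ; 0 left.
Total = 23×40 + 20×30 + 13×90 + 12×30 = 3050.

3050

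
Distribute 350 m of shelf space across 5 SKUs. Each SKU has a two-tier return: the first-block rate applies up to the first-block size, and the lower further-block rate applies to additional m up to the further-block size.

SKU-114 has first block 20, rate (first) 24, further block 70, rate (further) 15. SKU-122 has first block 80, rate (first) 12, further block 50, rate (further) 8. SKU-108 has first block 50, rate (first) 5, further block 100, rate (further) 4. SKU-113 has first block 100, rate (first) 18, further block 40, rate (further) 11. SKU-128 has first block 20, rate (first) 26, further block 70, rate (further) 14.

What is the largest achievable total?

Rank every tier by rate: SKU-128/tier1 26 > SKU-114/tier1 24 > SKU-113/tier1 18 > SKU-114/tier2 15 > SKU-128/tier2 14 > SKU-122/tier1 12 > SKU-113/tier2 11 > SKU-122/tier2 8 > SKU-108/tier1 5 > SKU-108/tier2 4.
Fill SKU-128 tier1 block (20 at 26) — 330 left.
SKU-114 tier1 at 24: fill all 20 — 310 left.
SKU-113/tier1 (18): +100 — 210 left.
Fill SKU-114 tier2 block (70 at 15) — 140 left.
SKU-128/tier2 (14): +70 — 70 left.
70 remain; put them into SKU-122 tier1 at 12.
Total = 26×20 + 24×20 + 18×100 + 15×70 + 14×70 + 12×70 = 5670.

5670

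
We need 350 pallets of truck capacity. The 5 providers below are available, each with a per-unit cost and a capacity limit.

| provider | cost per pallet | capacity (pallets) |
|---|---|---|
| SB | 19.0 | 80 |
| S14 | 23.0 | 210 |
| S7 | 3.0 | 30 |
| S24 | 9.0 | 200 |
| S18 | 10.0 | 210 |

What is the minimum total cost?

Cheapest first:
S7 (3.0): use full 30 — 320 pallets to go.
Take 200 from S24 at 9.0 — need 120 more.
S18 at 10.0: take 120 of its 210 — requirement met.
SB, S14: unused.
Cost = 30×3.0 + 200×9.0 + 120×10.0 = 3090.

3090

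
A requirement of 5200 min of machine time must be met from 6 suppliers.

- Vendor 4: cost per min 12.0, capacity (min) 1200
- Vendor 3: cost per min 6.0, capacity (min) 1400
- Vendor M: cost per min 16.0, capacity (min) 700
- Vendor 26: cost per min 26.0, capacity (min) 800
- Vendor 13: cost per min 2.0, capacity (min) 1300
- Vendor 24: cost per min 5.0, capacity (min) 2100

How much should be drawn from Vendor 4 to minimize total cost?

Use suppliers in increasing cost order.
Take 1300 from Vendor 13 at 2.0 ; need 3900 more.
Take 2100 from Vendor 24 at 5.0 ; need 1800 more.
Vendor 3 (6.0): use full 1400 ; 400 min to go.
Take 400 from Vendor 4 at 12.0 to finish.
Vendor M, Vendor 26: unused.

400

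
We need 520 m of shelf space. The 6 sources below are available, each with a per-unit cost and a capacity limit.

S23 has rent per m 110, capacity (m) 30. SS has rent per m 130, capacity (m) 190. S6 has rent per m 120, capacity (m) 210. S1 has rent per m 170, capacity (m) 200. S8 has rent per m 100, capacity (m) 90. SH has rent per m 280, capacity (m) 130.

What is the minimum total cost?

62200

Use sources in increasing cost order.
S8 at 100: take all 90 m → 430 still needed.
S23 (110): use full 30 → 400 m to go.
S6 (120): use full 210 → 190 m to go.
SS at 130: take all 190 m → 0 still needed.
S1, SH: unused.
Cost = 90×100 + 30×110 + 210×120 + 190×130 = 62200.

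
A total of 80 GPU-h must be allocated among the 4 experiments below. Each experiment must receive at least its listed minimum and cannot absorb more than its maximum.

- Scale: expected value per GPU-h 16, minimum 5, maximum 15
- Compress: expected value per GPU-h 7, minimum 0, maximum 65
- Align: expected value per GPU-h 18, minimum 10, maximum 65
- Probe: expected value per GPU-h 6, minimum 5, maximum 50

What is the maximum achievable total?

Meeting every minimum uses 5+0+10+5 = 20 GPU-h, leaving 60.
Rank by expected value per GPU-h: Align 18 > Scale 16 > Compress 7 > Probe 6.
Align: +55 to 65 (cap) → 5 left.
Only 5 left; Scale takes them to reach 10.
Total = 16×10 + 18×65 + 6×5 = 1360.

1360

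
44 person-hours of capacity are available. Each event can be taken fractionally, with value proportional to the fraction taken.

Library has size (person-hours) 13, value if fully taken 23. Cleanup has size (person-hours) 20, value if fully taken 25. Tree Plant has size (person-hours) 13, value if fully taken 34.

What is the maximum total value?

Rank by value-to-size ratio: Tree Plant 34/13≈2.62, Library 23/13≈1.77, Cleanup 25/20≈1.25.
Take all of Tree Plant (13 person-hours, value 34) ; 31 person-hours left.
Take all of Library (13 person-hours, value 23) ; 18 person-hours left.
Only 18 person-hours remain; take 18/20 of Cleanup for value 25×18/20 = 22.5.
Total value = 79.5.

79.5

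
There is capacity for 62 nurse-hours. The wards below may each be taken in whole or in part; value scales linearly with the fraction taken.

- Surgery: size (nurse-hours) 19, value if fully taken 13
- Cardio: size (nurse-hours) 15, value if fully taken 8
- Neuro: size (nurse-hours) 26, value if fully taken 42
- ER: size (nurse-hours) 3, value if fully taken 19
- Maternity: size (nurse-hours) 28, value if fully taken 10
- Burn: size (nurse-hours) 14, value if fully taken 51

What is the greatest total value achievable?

Sort by value density: ER 19/3≈6.33, Burn 51/14≈3.64, Neuro 42/26≈1.62, Surgery 13/19≈0.684, Cardio 8/15≈0.533, Maternity 10/28≈0.357.
ER: take in full, 3 nurse-hours for value 19 → 59 left.
Take all of Burn (14 nurse-hours, value 51) → 45 nurse-hours left.
Take all of Neuro (26 nurse-hours, value 42) → 19 nurse-hours left.
Surgery: take in full, 19 nurse-hours for value 13 → 0 left.
Total value = 125.

125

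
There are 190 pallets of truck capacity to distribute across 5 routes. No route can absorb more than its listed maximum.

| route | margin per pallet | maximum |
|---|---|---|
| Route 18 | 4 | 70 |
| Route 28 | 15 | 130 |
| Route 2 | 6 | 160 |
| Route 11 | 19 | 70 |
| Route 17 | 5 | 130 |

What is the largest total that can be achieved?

3130

Highest margin per pallet first: Route 11 19 > Route 28 15 > Route 2 6 > Route 17 5 > Route 18 4.
Route 11: +70 to 70 (cap) — 120 left.
Only 120 left; Route 28 takes them to reach 120.
Total = 15×120 + 19×70 = 3130.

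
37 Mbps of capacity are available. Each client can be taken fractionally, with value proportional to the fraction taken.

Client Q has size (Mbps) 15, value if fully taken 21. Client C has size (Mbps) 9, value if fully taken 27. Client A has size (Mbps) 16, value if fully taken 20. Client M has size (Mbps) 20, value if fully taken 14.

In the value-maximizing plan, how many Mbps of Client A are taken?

13

Sort by value density: Client C 27/9≈3, Client Q 21/15≈1.4, Client A 20/16≈1.25, Client M 14/20≈0.7.
All 9 Mbps of Client C fit (value 27) → 28 remain.
All 15 Mbps of Client Q fit (value 21) → 13 remain.
Fill the last 13 Mbps with part of Client A: 13/16 of it earns 16.25.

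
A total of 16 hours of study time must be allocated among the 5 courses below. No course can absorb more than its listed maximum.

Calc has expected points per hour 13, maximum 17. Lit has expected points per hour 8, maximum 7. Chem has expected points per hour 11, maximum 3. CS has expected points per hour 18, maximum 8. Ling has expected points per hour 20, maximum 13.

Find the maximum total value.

314

Order the courses by expected points per hour: Ling 20 > CS 18 > Calc 13 > Chem 11 > Lit 8.
Ling takes 13 to reach its cap of 13 — 3 left.
CS has room for 8 but only 3 remain, so it gets 3.
Total = 18×3 + 20×13 = 314.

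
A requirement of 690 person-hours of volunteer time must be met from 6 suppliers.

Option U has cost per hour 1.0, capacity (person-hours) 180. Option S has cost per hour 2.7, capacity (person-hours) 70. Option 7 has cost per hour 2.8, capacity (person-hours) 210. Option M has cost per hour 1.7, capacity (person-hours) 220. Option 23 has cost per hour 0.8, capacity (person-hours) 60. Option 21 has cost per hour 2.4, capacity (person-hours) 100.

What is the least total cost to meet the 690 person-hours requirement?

1199

Use suppliers in increasing cost order.
Take 60 from Option 23 at 0.8 → need 630 more.
Option U (1.0): use full 180 → 450 person-hours to go.
Option M at 1.7: take all 220 person-hours → 230 still needed.
Option 21 (2.4): use full 100 → 130 person-hours to go.
Option S at 2.7: take all 70 person-hours → 60 still needed.
Option 7 at 2.8: take 60 of its 210 → requirement met.
Cost = 60×0.8 + 180×1.0 + 220×1.7 + 100×2.4 + 70×2.7 + 60×2.8 = 1199.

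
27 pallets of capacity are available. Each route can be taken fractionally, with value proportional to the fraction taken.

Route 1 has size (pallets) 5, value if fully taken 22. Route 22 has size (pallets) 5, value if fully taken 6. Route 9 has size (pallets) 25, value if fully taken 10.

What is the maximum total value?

34.8

Sort by value density: Route 1 22/5≈4.4, Route 22 6/5≈1.2, Route 9 10/25≈0.4.
All 5 pallets of Route 1 fit (value 22) — 22 remain.
All 5 pallets of Route 22 fit (value 6) — 17 remain.
Only 17 pallets remain; take 17/25 of Route 9 for value 10×17/25 = 6.8.
Total value = 34.8.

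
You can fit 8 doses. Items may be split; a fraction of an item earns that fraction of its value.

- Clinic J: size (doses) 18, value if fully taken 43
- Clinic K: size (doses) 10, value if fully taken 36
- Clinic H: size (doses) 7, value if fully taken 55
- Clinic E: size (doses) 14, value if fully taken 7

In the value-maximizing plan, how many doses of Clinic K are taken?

Rank by value-to-size ratio: Clinic H 55/7≈7.86, Clinic K 36/10≈3.6, Clinic J 43/18≈2.39, Clinic E 7/14≈0.5.
Clinic H: take in full, 7 doses for value 55 — 1 left.
1 doses left: a 1/10 share of Clinic K gives 36×1/10 = 3.6.

1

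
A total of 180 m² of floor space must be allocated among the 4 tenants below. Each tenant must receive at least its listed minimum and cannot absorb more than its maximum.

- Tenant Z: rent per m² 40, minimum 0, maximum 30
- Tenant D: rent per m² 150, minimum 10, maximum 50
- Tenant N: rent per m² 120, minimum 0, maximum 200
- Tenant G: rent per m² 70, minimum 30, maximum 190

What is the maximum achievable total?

21600

Meeting every minimum uses 0+10+0+30 = 40 m², leaving 140.
Rank by rent per m²: Tenant D 150 > Tenant N 120 > Tenant G 70 > Tenant Z 40.
Tenant D takes 40 more to reach its cap of 50 ; 100 left.
Tenant N: +100 (room for 200) → 100. Pool exhausted.
Total = 150×50 + 120×100 + 70×30 = 21600.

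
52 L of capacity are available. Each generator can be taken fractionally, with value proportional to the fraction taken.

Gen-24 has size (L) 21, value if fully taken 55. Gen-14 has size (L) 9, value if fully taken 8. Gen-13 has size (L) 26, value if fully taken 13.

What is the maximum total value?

Rank by value-to-size ratio: Gen-24 55/21≈2.62, Gen-14 8/9≈0.889, Gen-13 13/26≈0.5.
Gen-24: take in full, 21 L for value 55 → 31 left.
Take all of Gen-14 (9 L, value 8) → 22 L left.
Only 22 L remain; take 22/26 of Gen-13 for value 13×22/26 = 11.
Total value = 74.

74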